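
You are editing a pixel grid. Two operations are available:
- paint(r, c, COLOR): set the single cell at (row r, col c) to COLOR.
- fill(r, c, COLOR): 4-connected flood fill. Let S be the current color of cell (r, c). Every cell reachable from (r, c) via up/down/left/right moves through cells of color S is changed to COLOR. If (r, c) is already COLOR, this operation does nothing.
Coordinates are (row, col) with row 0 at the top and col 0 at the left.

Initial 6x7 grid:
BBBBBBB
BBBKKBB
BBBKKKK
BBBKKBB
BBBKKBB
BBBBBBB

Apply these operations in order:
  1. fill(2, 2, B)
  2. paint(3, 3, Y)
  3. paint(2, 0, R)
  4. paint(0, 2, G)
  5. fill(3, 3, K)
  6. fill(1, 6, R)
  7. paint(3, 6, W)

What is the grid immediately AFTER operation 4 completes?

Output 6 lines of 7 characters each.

After op 1 fill(2,2,B) [0 cells changed]:
BBBBBBB
BBBKKBB
BBBKKKK
BBBKKBB
BBBKKBB
BBBBBBB
After op 2 paint(3,3,Y):
BBBBBBB
BBBKKBB
BBBKKKK
BBBYKBB
BBBKKBB
BBBBBBB
After op 3 paint(2,0,R):
BBBBBBB
BBBKKBB
RBBKKKK
BBBYKBB
BBBKKBB
BBBBBBB
After op 4 paint(0,2,G):
BBGBBBB
BBBKKBB
RBBKKKK
BBBYKBB
BBBKKBB
BBBBBBB

Answer: BBGBBBB
BBBKKBB
RBBKKKK
BBBYKBB
BBBKKBB
BBBBBBB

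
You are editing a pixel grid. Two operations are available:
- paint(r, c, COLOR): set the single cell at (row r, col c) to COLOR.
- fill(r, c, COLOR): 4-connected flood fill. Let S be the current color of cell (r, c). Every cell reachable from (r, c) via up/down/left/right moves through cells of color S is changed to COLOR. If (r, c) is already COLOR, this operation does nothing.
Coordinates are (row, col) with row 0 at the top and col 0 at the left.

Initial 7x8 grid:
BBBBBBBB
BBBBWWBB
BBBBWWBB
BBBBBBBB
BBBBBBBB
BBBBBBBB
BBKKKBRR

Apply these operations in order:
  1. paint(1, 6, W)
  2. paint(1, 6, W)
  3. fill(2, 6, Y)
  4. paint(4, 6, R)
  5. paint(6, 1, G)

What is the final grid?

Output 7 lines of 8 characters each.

After op 1 paint(1,6,W):
BBBBBBBB
BBBBWWWB
BBBBWWBB
BBBBBBBB
BBBBBBBB
BBBBBBBB
BBKKKBRR
After op 2 paint(1,6,W):
BBBBBBBB
BBBBWWWB
BBBBWWBB
BBBBBBBB
BBBBBBBB
BBBBBBBB
BBKKKBRR
After op 3 fill(2,6,Y) [46 cells changed]:
YYYYYYYY
YYYYWWWY
YYYYWWYY
YYYYYYYY
YYYYYYYY
YYYYYYYY
YYKKKYRR
After op 4 paint(4,6,R):
YYYYYYYY
YYYYWWWY
YYYYWWYY
YYYYYYYY
YYYYYYRY
YYYYYYYY
YYKKKYRR
After op 5 paint(6,1,G):
YYYYYYYY
YYYYWWWY
YYYYWWYY
YYYYYYYY
YYYYYYRY
YYYYYYYY
YGKKKYRR

Answer: YYYYYYYY
YYYYWWWY
YYYYWWYY
YYYYYYYY
YYYYYYRY
YYYYYYYY
YGKKKYRR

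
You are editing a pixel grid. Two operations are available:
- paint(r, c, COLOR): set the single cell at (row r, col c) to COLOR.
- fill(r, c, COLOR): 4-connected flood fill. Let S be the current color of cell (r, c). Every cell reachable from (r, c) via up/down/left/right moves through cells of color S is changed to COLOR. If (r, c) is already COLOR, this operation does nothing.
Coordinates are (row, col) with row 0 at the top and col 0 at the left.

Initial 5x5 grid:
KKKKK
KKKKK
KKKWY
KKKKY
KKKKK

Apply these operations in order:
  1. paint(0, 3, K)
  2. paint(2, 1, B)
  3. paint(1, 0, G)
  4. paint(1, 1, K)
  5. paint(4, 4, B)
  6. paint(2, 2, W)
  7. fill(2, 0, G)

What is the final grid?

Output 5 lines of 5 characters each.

After op 1 paint(0,3,K):
KKKKK
KKKKK
KKKWY
KKKKY
KKKKK
After op 2 paint(2,1,B):
KKKKK
KKKKK
KBKWY
KKKKY
KKKKK
After op 3 paint(1,0,G):
KKKKK
GKKKK
KBKWY
KKKKY
KKKKK
After op 4 paint(1,1,K):
KKKKK
GKKKK
KBKWY
KKKKY
KKKKK
After op 5 paint(4,4,B):
KKKKK
GKKKK
KBKWY
KKKKY
KKKKB
After op 6 paint(2,2,W):
KKKKK
GKKKK
KBWWY
KKKKY
KKKKB
After op 7 fill(2,0,G) [9 cells changed]:
KKKKK
GKKKK
GBWWY
GGGGY
GGGGB

Answer: KKKKK
GKKKK
GBWWY
GGGGY
GGGGB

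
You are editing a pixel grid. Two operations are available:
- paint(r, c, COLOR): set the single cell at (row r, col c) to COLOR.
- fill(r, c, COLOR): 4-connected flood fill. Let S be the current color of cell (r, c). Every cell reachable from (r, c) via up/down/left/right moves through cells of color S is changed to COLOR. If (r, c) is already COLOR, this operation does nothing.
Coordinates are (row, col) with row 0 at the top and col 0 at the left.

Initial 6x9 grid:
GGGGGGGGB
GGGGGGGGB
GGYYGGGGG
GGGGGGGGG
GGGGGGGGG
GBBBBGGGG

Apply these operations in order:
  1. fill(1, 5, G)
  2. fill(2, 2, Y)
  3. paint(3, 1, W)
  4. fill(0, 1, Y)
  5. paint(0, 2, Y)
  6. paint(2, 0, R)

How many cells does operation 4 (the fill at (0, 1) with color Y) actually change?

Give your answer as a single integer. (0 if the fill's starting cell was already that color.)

Answer: 45

Derivation:
After op 1 fill(1,5,G) [0 cells changed]:
GGGGGGGGB
GGGGGGGGB
GGYYGGGGG
GGGGGGGGG
GGGGGGGGG
GBBBBGGGG
After op 2 fill(2,2,Y) [0 cells changed]:
GGGGGGGGB
GGGGGGGGB
GGYYGGGGG
GGGGGGGGG
GGGGGGGGG
GBBBBGGGG
After op 3 paint(3,1,W):
GGGGGGGGB
GGGGGGGGB
GGYYGGGGG
GWGGGGGGG
GGGGGGGGG
GBBBBGGGG
After op 4 fill(0,1,Y) [45 cells changed]:
YYYYYYYYB
YYYYYYYYB
YYYYYYYYY
YWYYYYYYY
YYYYYYYYY
YBBBBYYYY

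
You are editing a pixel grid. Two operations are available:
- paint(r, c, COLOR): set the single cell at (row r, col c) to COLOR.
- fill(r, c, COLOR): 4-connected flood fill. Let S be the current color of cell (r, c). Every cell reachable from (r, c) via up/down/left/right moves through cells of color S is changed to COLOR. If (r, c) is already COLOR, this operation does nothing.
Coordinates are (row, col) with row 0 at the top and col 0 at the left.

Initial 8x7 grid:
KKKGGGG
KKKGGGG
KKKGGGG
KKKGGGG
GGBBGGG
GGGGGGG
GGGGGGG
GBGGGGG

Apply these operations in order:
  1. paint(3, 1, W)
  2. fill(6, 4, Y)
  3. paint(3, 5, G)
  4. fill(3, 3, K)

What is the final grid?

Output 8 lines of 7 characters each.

Answer: KKKKKKK
KKKKKKK
KKKKKKK
KWKKKGK
KKBBKKK
KKKKKKK
KKKKKKK
KBKKKKK

Derivation:
After op 1 paint(3,1,W):
KKKGGGG
KKKGGGG
KKKGGGG
KWKGGGG
GGBBGGG
GGGGGGG
GGGGGGG
GBGGGGG
After op 2 fill(6,4,Y) [41 cells changed]:
KKKYYYY
KKKYYYY
KKKYYYY
KWKYYYY
YYBBYYY
YYYYYYY
YYYYYYY
YBYYYYY
After op 3 paint(3,5,G):
KKKYYYY
KKKYYYY
KKKYYYY
KWKYYGY
YYBBYYY
YYYYYYY
YYYYYYY
YBYYYYY
After op 4 fill(3,3,K) [40 cells changed]:
KKKKKKK
KKKKKKK
KKKKKKK
KWKKKGK
KKBBKKK
KKKKKKK
KKKKKKK
KBKKKKK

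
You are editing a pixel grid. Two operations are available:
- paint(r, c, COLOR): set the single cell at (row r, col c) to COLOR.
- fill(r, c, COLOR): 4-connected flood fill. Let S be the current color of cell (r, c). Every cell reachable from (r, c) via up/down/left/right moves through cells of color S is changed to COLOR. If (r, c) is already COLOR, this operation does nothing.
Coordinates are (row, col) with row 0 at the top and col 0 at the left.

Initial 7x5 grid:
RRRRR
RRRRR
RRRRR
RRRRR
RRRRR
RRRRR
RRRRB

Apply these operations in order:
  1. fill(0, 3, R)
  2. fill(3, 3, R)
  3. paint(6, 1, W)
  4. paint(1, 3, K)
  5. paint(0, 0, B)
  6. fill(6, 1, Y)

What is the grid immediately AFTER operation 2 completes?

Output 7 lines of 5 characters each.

After op 1 fill(0,3,R) [0 cells changed]:
RRRRR
RRRRR
RRRRR
RRRRR
RRRRR
RRRRR
RRRRB
After op 2 fill(3,3,R) [0 cells changed]:
RRRRR
RRRRR
RRRRR
RRRRR
RRRRR
RRRRR
RRRRB

Answer: RRRRR
RRRRR
RRRRR
RRRRR
RRRRR
RRRRR
RRRRB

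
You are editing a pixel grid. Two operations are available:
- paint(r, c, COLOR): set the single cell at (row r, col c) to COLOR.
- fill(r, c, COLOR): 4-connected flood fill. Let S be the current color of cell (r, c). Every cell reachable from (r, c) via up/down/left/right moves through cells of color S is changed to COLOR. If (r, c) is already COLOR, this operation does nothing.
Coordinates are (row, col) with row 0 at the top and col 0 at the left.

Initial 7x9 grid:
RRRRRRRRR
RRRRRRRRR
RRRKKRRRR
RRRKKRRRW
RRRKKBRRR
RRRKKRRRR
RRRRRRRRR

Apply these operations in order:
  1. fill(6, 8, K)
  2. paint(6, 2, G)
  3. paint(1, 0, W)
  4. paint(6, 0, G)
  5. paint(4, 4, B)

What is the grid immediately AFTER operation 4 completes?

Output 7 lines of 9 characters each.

Answer: KKKKKKKKK
WKKKKKKKK
KKKKKKKKK
KKKKKKKKW
KKKKKBKKK
KKKKKKKKK
GKGKKKKKK

Derivation:
After op 1 fill(6,8,K) [53 cells changed]:
KKKKKKKKK
KKKKKKKKK
KKKKKKKKK
KKKKKKKKW
KKKKKBKKK
KKKKKKKKK
KKKKKKKKK
After op 2 paint(6,2,G):
KKKKKKKKK
KKKKKKKKK
KKKKKKKKK
KKKKKKKKW
KKKKKBKKK
KKKKKKKKK
KKGKKKKKK
After op 3 paint(1,0,W):
KKKKKKKKK
WKKKKKKKK
KKKKKKKKK
KKKKKKKKW
KKKKKBKKK
KKKKKKKKK
KKGKKKKKK
After op 4 paint(6,0,G):
KKKKKKKKK
WKKKKKKKK
KKKKKKKKK
KKKKKKKKW
KKKKKBKKK
KKKKKKKKK
GKGKKKKKK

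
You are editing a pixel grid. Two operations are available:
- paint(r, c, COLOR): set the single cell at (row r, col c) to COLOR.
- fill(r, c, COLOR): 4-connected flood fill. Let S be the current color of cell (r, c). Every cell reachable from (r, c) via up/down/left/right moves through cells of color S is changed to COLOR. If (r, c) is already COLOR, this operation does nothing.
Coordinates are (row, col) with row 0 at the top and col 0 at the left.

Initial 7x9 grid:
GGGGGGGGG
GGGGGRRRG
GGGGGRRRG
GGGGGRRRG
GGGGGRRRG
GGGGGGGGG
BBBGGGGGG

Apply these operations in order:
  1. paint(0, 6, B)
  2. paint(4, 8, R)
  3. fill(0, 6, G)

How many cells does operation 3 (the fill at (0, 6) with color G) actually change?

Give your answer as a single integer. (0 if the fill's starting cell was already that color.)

Answer: 1

Derivation:
After op 1 paint(0,6,B):
GGGGGGBGG
GGGGGRRRG
GGGGGRRRG
GGGGGRRRG
GGGGGRRRG
GGGGGGGGG
BBBGGGGGG
After op 2 paint(4,8,R):
GGGGGGBGG
GGGGGRRRG
GGGGGRRRG
GGGGGRRRG
GGGGGRRRR
GGGGGGGGG
BBBGGGGGG
After op 3 fill(0,6,G) [1 cells changed]:
GGGGGGGGG
GGGGGRRRG
GGGGGRRRG
GGGGGRRRG
GGGGGRRRR
GGGGGGGGG
BBBGGGGGG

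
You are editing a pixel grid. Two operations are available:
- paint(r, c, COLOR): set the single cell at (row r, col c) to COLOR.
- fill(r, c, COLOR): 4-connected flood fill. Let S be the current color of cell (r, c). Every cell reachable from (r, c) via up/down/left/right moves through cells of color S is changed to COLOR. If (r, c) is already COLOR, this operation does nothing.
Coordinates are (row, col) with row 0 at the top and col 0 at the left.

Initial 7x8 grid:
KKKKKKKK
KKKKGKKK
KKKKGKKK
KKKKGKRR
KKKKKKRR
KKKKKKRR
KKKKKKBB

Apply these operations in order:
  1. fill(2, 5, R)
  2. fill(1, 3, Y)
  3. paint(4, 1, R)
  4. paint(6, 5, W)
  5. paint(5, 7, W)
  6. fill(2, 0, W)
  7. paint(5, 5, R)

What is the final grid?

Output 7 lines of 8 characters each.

After op 1 fill(2,5,R) [45 cells changed]:
RRRRRRRR
RRRRGRRR
RRRRGRRR
RRRRGRRR
RRRRRRRR
RRRRRRRR
RRRRRRBB
After op 2 fill(1,3,Y) [51 cells changed]:
YYYYYYYY
YYYYGYYY
YYYYGYYY
YYYYGYYY
YYYYYYYY
YYYYYYYY
YYYYYYBB
After op 3 paint(4,1,R):
YYYYYYYY
YYYYGYYY
YYYYGYYY
YYYYGYYY
YRYYYYYY
YYYYYYYY
YYYYYYBB
After op 4 paint(6,5,W):
YYYYYYYY
YYYYGYYY
YYYYGYYY
YYYYGYYY
YRYYYYYY
YYYYYYYY
YYYYYWBB
After op 5 paint(5,7,W):
YYYYYYYY
YYYYGYYY
YYYYGYYY
YYYYGYYY
YRYYYYYY
YYYYYYYW
YYYYYWBB
After op 6 fill(2,0,W) [48 cells changed]:
WWWWWWWW
WWWWGWWW
WWWWGWWW
WWWWGWWW
WRWWWWWW
WWWWWWWW
WWWWWWBB
After op 7 paint(5,5,R):
WWWWWWWW
WWWWGWWW
WWWWGWWW
WWWWGWWW
WRWWWWWW
WWWWWRWW
WWWWWWBB

Answer: WWWWWWWW
WWWWGWWW
WWWWGWWW
WWWWGWWW
WRWWWWWW
WWWWWRWW
WWWWWWBB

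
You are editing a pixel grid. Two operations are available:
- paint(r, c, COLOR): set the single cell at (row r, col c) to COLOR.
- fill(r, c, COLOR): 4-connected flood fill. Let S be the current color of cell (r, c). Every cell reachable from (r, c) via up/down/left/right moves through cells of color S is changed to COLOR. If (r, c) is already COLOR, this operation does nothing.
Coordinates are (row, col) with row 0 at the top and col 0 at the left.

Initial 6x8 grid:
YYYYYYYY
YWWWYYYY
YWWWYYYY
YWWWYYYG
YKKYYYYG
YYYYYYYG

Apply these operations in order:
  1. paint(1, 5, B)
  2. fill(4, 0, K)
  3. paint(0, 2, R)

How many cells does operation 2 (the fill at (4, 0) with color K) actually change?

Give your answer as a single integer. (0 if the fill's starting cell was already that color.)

Answer: 33

Derivation:
After op 1 paint(1,5,B):
YYYYYYYY
YWWWYBYY
YWWWYYYY
YWWWYYYG
YKKYYYYG
YYYYYYYG
After op 2 fill(4,0,K) [33 cells changed]:
KKKKKKKK
KWWWKBKK
KWWWKKKK
KWWWKKKG
KKKKKKKG
KKKKKKKG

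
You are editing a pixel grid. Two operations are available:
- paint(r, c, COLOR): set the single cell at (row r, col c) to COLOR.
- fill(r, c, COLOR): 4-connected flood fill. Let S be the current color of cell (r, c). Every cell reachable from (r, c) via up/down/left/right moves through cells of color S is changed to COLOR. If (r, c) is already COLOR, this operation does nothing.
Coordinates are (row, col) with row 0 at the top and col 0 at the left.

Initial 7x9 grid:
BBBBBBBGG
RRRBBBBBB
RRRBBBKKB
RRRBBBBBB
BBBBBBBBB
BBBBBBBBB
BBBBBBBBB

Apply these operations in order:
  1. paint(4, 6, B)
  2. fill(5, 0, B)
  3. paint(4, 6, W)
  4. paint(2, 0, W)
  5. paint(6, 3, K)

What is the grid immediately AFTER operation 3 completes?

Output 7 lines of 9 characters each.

After op 1 paint(4,6,B):
BBBBBBBGG
RRRBBBBBB
RRRBBBKKB
RRRBBBBBB
BBBBBBBBB
BBBBBBBBB
BBBBBBBBB
After op 2 fill(5,0,B) [0 cells changed]:
BBBBBBBGG
RRRBBBBBB
RRRBBBKKB
RRRBBBBBB
BBBBBBBBB
BBBBBBBBB
BBBBBBBBB
After op 3 paint(4,6,W):
BBBBBBBGG
RRRBBBBBB
RRRBBBKKB
RRRBBBBBB
BBBBBBWBB
BBBBBBBBB
BBBBBBBBB

Answer: BBBBBBBGG
RRRBBBBBB
RRRBBBKKB
RRRBBBBBB
BBBBBBWBB
BBBBBBBBB
BBBBBBBBB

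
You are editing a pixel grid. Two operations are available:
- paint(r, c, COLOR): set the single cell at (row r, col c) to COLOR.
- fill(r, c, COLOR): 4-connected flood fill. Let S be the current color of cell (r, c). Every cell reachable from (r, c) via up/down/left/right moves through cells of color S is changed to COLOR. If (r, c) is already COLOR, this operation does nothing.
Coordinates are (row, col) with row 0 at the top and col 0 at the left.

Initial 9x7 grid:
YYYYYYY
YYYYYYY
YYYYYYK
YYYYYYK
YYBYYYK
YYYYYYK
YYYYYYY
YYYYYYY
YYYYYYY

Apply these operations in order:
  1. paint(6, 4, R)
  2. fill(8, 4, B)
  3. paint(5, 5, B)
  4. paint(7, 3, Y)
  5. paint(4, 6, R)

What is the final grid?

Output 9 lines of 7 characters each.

After op 1 paint(6,4,R):
YYYYYYY
YYYYYYY
YYYYYYK
YYYYYYK
YYBYYYK
YYYYYYK
YYYYRYY
YYYYYYY
YYYYYYY
After op 2 fill(8,4,B) [57 cells changed]:
BBBBBBB
BBBBBBB
BBBBBBK
BBBBBBK
BBBBBBK
BBBBBBK
BBBBRBB
BBBBBBB
BBBBBBB
After op 3 paint(5,5,B):
BBBBBBB
BBBBBBB
BBBBBBK
BBBBBBK
BBBBBBK
BBBBBBK
BBBBRBB
BBBBBBB
BBBBBBB
After op 4 paint(7,3,Y):
BBBBBBB
BBBBBBB
BBBBBBK
BBBBBBK
BBBBBBK
BBBBBBK
BBBBRBB
BBBYBBB
BBBBBBB
After op 5 paint(4,6,R):
BBBBBBB
BBBBBBB
BBBBBBK
BBBBBBK
BBBBBBR
BBBBBBK
BBBBRBB
BBBYBBB
BBBBBBB

Answer: BBBBBBB
BBBBBBB
BBBBBBK
BBBBBBK
BBBBBBR
BBBBBBK
BBBBRBB
BBBYBBB
BBBBBBB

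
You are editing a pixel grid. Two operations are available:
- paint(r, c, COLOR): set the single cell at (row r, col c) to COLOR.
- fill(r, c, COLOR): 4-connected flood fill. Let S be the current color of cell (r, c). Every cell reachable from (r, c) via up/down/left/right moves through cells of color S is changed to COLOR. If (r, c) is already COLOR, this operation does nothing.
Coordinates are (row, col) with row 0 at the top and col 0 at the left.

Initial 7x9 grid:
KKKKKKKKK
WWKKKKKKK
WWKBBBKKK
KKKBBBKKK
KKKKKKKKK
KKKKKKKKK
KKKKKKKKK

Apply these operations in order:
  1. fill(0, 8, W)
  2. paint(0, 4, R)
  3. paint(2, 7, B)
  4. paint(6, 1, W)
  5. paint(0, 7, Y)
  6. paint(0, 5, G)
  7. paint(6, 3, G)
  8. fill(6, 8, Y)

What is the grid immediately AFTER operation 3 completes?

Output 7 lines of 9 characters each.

Answer: WWWWRWWWW
WWWWWWWWW
WWWBBBWBW
WWWBBBWWW
WWWWWWWWW
WWWWWWWWW
WWWWWWWWW

Derivation:
After op 1 fill(0,8,W) [53 cells changed]:
WWWWWWWWW
WWWWWWWWW
WWWBBBWWW
WWWBBBWWW
WWWWWWWWW
WWWWWWWWW
WWWWWWWWW
After op 2 paint(0,4,R):
WWWWRWWWW
WWWWWWWWW
WWWBBBWWW
WWWBBBWWW
WWWWWWWWW
WWWWWWWWW
WWWWWWWWW
After op 3 paint(2,7,B):
WWWWRWWWW
WWWWWWWWW
WWWBBBWBW
WWWBBBWWW
WWWWWWWWW
WWWWWWWWW
WWWWWWWWW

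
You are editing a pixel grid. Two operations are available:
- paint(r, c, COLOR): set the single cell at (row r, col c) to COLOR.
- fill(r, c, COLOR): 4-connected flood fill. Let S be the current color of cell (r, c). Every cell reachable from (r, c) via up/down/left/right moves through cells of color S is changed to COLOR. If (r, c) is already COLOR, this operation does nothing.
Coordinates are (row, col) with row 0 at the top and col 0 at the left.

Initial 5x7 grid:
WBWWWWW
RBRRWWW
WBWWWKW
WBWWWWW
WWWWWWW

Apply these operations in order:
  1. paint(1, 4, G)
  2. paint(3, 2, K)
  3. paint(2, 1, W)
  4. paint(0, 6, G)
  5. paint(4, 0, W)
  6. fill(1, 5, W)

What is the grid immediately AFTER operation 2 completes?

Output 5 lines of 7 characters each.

After op 1 paint(1,4,G):
WBWWWWW
RBRRGWW
WBWWWKW
WBWWWWW
WWWWWWW
After op 2 paint(3,2,K):
WBWWWWW
RBRRGWW
WBWWWKW
WBKWWWW
WWWWWWW

Answer: WBWWWWW
RBRRGWW
WBWWWKW
WBKWWWW
WWWWWWW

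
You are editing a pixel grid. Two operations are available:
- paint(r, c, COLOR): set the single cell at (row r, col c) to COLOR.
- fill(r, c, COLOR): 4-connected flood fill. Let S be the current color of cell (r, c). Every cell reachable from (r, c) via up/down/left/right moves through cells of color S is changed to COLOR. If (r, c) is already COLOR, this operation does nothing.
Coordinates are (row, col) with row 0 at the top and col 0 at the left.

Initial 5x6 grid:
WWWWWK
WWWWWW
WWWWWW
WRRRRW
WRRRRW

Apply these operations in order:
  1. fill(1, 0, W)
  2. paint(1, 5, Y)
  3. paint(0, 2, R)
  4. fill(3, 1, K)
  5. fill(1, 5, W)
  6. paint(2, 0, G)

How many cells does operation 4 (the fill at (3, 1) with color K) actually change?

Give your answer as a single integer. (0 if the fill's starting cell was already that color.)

Answer: 8

Derivation:
After op 1 fill(1,0,W) [0 cells changed]:
WWWWWK
WWWWWW
WWWWWW
WRRRRW
WRRRRW
After op 2 paint(1,5,Y):
WWWWWK
WWWWWY
WWWWWW
WRRRRW
WRRRRW
After op 3 paint(0,2,R):
WWRWWK
WWWWWY
WWWWWW
WRRRRW
WRRRRW
After op 4 fill(3,1,K) [8 cells changed]:
WWRWWK
WWWWWY
WWWWWW
WKKKKW
WKKKKW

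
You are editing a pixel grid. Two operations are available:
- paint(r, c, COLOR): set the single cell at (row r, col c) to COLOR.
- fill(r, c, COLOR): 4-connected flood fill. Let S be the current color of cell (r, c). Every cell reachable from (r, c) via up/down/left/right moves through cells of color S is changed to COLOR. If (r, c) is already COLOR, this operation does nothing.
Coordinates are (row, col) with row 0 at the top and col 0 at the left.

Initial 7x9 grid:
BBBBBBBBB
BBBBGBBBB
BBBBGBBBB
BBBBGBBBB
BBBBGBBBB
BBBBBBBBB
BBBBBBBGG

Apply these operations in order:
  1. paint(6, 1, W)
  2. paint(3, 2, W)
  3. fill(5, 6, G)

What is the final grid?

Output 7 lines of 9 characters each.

After op 1 paint(6,1,W):
BBBBBBBBB
BBBBGBBBB
BBBBGBBBB
BBBBGBBBB
BBBBGBBBB
BBBBBBBBB
BWBBBBBGG
After op 2 paint(3,2,W):
BBBBBBBBB
BBBBGBBBB
BBBBGBBBB
BBWBGBBBB
BBBBGBBBB
BBBBBBBBB
BWBBBBBGG
After op 3 fill(5,6,G) [55 cells changed]:
GGGGGGGGG
GGGGGGGGG
GGGGGGGGG
GGWGGGGGG
GGGGGGGGG
GGGGGGGGG
GWGGGGGGG

Answer: GGGGGGGGG
GGGGGGGGG
GGGGGGGGG
GGWGGGGGG
GGGGGGGGG
GGGGGGGGG
GWGGGGGGG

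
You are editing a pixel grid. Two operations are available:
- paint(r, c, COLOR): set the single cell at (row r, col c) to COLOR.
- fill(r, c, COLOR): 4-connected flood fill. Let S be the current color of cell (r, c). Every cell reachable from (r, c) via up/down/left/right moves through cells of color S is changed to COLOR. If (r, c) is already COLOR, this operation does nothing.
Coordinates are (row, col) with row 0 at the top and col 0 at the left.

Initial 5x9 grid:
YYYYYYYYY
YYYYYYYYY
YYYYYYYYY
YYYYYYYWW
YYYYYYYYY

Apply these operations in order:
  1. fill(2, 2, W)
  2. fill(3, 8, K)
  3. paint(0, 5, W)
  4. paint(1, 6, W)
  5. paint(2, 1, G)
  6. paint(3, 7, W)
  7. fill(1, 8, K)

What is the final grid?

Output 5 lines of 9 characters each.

Answer: KKKKKWKKK
KKKKKKWKK
KGKKKKKKK
KKKKKKKWK
KKKKKKKKK

Derivation:
After op 1 fill(2,2,W) [43 cells changed]:
WWWWWWWWW
WWWWWWWWW
WWWWWWWWW
WWWWWWWWW
WWWWWWWWW
After op 2 fill(3,8,K) [45 cells changed]:
KKKKKKKKK
KKKKKKKKK
KKKKKKKKK
KKKKKKKKK
KKKKKKKKK
After op 3 paint(0,5,W):
KKKKKWKKK
KKKKKKKKK
KKKKKKKKK
KKKKKKKKK
KKKKKKKKK
After op 4 paint(1,6,W):
KKKKKWKKK
KKKKKKWKK
KKKKKKKKK
KKKKKKKKK
KKKKKKKKK
After op 5 paint(2,1,G):
KKKKKWKKK
KKKKKKWKK
KGKKKKKKK
KKKKKKKKK
KKKKKKKKK
After op 6 paint(3,7,W):
KKKKKWKKK
KKKKKKWKK
KGKKKKKKK
KKKKKKKWK
KKKKKKKKK
After op 7 fill(1,8,K) [0 cells changed]:
KKKKKWKKK
KKKKKKWKK
KGKKKKKKK
KKKKKKKWK
KKKKKKKKK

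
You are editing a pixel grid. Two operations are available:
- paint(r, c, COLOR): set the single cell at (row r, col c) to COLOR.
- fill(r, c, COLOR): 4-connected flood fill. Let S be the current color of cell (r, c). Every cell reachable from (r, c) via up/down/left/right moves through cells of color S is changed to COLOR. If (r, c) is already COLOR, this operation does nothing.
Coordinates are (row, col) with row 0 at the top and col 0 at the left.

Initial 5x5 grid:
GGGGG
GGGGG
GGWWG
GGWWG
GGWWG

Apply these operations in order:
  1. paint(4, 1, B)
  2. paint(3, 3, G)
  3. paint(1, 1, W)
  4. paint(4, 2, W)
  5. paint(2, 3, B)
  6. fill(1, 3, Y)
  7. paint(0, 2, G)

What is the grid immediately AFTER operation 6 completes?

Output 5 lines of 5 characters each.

Answer: YYYYY
YWYYY
YYWBY
YYWYY
YBWWY

Derivation:
After op 1 paint(4,1,B):
GGGGG
GGGGG
GGWWG
GGWWG
GBWWG
After op 2 paint(3,3,G):
GGGGG
GGGGG
GGWWG
GGWGG
GBWWG
After op 3 paint(1,1,W):
GGGGG
GWGGG
GGWWG
GGWGG
GBWWG
After op 4 paint(4,2,W):
GGGGG
GWGGG
GGWWG
GGWGG
GBWWG
After op 5 paint(2,3,B):
GGGGG
GWGGG
GGWBG
GGWGG
GBWWG
After op 6 fill(1,3,Y) [18 cells changed]:
YYYYY
YWYYY
YYWBY
YYWYY
YBWWY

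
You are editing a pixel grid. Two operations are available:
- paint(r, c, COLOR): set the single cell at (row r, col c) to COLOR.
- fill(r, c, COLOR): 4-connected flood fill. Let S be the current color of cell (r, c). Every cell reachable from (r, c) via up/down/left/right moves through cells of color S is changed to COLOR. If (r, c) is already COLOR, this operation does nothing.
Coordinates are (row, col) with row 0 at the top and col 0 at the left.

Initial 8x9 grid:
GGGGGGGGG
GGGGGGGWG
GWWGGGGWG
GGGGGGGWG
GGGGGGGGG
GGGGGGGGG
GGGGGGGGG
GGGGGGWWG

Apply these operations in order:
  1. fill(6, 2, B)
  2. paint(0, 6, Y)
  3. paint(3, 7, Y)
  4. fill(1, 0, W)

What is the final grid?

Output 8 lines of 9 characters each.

Answer: WWWWWWYWW
WWWWWWWWW
WWWWWWWWW
WWWWWWWYW
WWWWWWWWW
WWWWWWWWW
WWWWWWWWW
WWWWWWWWW

Derivation:
After op 1 fill(6,2,B) [65 cells changed]:
BBBBBBBBB
BBBBBBBWB
BWWBBBBWB
BBBBBBBWB
BBBBBBBBB
BBBBBBBBB
BBBBBBBBB
BBBBBBWWB
After op 2 paint(0,6,Y):
BBBBBBYBB
BBBBBBBWB
BWWBBBBWB
BBBBBBBWB
BBBBBBBBB
BBBBBBBBB
BBBBBBBBB
BBBBBBWWB
After op 3 paint(3,7,Y):
BBBBBBYBB
BBBBBBBWB
BWWBBBBWB
BBBBBBBYB
BBBBBBBBB
BBBBBBBBB
BBBBBBBBB
BBBBBBWWB
After op 4 fill(1,0,W) [64 cells changed]:
WWWWWWYWW
WWWWWWWWW
WWWWWWWWW
WWWWWWWYW
WWWWWWWWW
WWWWWWWWW
WWWWWWWWW
WWWWWWWWW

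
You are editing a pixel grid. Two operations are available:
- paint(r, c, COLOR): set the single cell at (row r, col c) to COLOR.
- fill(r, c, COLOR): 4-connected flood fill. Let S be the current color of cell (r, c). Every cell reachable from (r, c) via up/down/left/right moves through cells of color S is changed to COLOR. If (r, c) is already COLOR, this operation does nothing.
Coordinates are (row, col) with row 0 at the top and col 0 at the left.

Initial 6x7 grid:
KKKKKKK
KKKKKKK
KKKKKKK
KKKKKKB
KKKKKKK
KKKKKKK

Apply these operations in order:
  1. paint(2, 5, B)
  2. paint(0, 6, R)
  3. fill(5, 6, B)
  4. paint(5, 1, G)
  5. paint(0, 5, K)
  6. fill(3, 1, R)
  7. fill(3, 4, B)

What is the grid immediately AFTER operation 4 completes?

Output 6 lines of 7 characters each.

After op 1 paint(2,5,B):
KKKKKKK
KKKKKKK
KKKKKBK
KKKKKKB
KKKKKKK
KKKKKKK
After op 2 paint(0,6,R):
KKKKKKR
KKKKKKK
KKKKKBK
KKKKKKB
KKKKKKK
KKKKKKK
After op 3 fill(5,6,B) [39 cells changed]:
BBBBBBR
BBBBBBB
BBBBBBB
BBBBBBB
BBBBBBB
BBBBBBB
After op 4 paint(5,1,G):
BBBBBBR
BBBBBBB
BBBBBBB
BBBBBBB
BBBBBBB
BGBBBBB

Answer: BBBBBBR
BBBBBBB
BBBBBBB
BBBBBBB
BBBBBBB
BGBBBBB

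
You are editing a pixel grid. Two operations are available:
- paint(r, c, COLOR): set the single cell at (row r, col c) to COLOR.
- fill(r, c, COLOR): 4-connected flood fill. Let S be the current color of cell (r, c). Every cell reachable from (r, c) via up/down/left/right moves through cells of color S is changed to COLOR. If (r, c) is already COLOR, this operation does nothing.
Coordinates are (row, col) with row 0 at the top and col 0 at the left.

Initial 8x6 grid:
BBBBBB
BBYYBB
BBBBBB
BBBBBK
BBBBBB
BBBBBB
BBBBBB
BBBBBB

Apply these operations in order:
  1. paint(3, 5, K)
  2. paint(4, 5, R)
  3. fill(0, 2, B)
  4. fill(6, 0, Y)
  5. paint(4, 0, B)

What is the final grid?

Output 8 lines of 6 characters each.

After op 1 paint(3,5,K):
BBBBBB
BBYYBB
BBBBBB
BBBBBK
BBBBBB
BBBBBB
BBBBBB
BBBBBB
After op 2 paint(4,5,R):
BBBBBB
BBYYBB
BBBBBB
BBBBBK
BBBBBR
BBBBBB
BBBBBB
BBBBBB
After op 3 fill(0,2,B) [0 cells changed]:
BBBBBB
BBYYBB
BBBBBB
BBBBBK
BBBBBR
BBBBBB
BBBBBB
BBBBBB
After op 4 fill(6,0,Y) [44 cells changed]:
YYYYYY
YYYYYY
YYYYYY
YYYYYK
YYYYYR
YYYYYY
YYYYYY
YYYYYY
After op 5 paint(4,0,B):
YYYYYY
YYYYYY
YYYYYY
YYYYYK
BYYYYR
YYYYYY
YYYYYY
YYYYYY

Answer: YYYYYY
YYYYYY
YYYYYY
YYYYYK
BYYYYR
YYYYYY
YYYYYY
YYYYYY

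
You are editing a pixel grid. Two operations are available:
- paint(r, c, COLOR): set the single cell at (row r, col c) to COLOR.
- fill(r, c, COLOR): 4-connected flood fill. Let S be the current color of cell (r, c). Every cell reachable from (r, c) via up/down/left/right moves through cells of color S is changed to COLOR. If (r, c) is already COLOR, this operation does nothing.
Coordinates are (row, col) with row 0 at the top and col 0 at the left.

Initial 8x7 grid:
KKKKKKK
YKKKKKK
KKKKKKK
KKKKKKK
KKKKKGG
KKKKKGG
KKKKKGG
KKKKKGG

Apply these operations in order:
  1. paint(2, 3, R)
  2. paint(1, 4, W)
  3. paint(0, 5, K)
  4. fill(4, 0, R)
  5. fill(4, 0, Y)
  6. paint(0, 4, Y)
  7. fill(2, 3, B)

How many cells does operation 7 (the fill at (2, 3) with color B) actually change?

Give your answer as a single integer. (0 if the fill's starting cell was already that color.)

After op 1 paint(2,3,R):
KKKKKKK
YKKKKKK
KKKRKKK
KKKKKKK
KKKKKGG
KKKKKGG
KKKKKGG
KKKKKGG
After op 2 paint(1,4,W):
KKKKKKK
YKKKWKK
KKKRKKK
KKKKKKK
KKKKKGG
KKKKKGG
KKKKKGG
KKKKKGG
After op 3 paint(0,5,K):
KKKKKKK
YKKKWKK
KKKRKKK
KKKKKKK
KKKKKGG
KKKKKGG
KKKKKGG
KKKKKGG
After op 4 fill(4,0,R) [45 cells changed]:
RRRRRRR
YRRRWRR
RRRRRRR
RRRRRRR
RRRRRGG
RRRRRGG
RRRRRGG
RRRRRGG
After op 5 fill(4,0,Y) [46 cells changed]:
YYYYYYY
YYYYWYY
YYYYYYY
YYYYYYY
YYYYYGG
YYYYYGG
YYYYYGG
YYYYYGG
After op 6 paint(0,4,Y):
YYYYYYY
YYYYWYY
YYYYYYY
YYYYYYY
YYYYYGG
YYYYYGG
YYYYYGG
YYYYYGG
After op 7 fill(2,3,B) [47 cells changed]:
BBBBBBB
BBBBWBB
BBBBBBB
BBBBBBB
BBBBBGG
BBBBBGG
BBBBBGG
BBBBBGG

Answer: 47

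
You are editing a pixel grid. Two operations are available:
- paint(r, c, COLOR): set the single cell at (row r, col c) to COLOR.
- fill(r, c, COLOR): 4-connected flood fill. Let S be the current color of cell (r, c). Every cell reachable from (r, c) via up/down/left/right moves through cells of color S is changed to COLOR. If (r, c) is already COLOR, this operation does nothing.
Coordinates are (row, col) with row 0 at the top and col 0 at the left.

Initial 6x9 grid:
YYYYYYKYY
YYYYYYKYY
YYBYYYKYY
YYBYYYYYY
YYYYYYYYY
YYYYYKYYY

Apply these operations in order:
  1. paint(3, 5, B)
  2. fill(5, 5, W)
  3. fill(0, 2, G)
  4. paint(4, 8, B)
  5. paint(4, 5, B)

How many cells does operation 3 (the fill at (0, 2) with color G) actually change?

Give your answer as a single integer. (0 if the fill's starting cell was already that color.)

Answer: 47

Derivation:
After op 1 paint(3,5,B):
YYYYYYKYY
YYYYYYKYY
YYBYYYKYY
YYBYYBYYY
YYYYYYYYY
YYYYYKYYY
After op 2 fill(5,5,W) [1 cells changed]:
YYYYYYKYY
YYYYYYKYY
YYBYYYKYY
YYBYYBYYY
YYYYYYYYY
YYYYYWYYY
After op 3 fill(0,2,G) [47 cells changed]:
GGGGGGKGG
GGGGGGKGG
GGBGGGKGG
GGBGGBGGG
GGGGGGGGG
GGGGGWGGG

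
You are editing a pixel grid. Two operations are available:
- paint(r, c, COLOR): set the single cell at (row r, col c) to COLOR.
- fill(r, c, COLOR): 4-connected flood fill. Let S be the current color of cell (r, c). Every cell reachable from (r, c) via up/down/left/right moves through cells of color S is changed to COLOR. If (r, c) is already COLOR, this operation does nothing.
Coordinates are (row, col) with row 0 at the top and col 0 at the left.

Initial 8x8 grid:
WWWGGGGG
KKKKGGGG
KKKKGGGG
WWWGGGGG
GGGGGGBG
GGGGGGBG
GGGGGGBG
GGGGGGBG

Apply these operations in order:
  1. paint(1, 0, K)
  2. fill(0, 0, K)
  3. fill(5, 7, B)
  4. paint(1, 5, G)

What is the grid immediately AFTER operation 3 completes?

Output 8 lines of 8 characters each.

After op 1 paint(1,0,K):
WWWGGGGG
KKKKGGGG
KKKKGGGG
WWWGGGGG
GGGGGGBG
GGGGGGBG
GGGGGGBG
GGGGGGBG
After op 2 fill(0,0,K) [3 cells changed]:
KKKGGGGG
KKKKGGGG
KKKKGGGG
WWWGGGGG
GGGGGGBG
GGGGGGBG
GGGGGGBG
GGGGGGBG
After op 3 fill(5,7,B) [46 cells changed]:
KKKBBBBB
KKKKBBBB
KKKKBBBB
WWWBBBBB
BBBBBBBB
BBBBBBBB
BBBBBBBB
BBBBBBBB

Answer: KKKBBBBB
KKKKBBBB
KKKKBBBB
WWWBBBBB
BBBBBBBB
BBBBBBBB
BBBBBBBB
BBBBBBBB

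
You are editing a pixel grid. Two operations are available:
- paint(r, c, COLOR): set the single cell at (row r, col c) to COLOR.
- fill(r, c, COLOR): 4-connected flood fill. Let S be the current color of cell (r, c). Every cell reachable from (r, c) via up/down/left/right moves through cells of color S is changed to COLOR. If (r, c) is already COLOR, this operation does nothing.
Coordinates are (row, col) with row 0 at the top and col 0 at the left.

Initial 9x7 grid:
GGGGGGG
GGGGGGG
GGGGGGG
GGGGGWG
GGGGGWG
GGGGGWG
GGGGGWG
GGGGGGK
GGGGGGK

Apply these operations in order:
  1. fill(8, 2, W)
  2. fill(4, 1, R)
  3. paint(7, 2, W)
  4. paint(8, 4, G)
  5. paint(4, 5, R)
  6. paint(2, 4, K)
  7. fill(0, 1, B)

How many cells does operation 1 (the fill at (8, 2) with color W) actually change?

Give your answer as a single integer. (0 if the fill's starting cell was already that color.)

Answer: 57

Derivation:
After op 1 fill(8,2,W) [57 cells changed]:
WWWWWWW
WWWWWWW
WWWWWWW
WWWWWWW
WWWWWWW
WWWWWWW
WWWWWWW
WWWWWWK
WWWWWWK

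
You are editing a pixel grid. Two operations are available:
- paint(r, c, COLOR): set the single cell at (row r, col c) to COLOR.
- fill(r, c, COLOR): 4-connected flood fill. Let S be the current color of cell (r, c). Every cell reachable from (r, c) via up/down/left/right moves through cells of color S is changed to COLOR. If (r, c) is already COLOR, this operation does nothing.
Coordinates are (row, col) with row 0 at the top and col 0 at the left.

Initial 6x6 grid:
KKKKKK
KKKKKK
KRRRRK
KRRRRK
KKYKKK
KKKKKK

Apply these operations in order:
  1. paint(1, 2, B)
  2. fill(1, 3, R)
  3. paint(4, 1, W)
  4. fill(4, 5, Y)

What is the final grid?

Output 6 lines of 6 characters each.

Answer: YYYYYY
YYBYYY
YYYYYY
YYYYYY
YWYYYY
YYYYYY

Derivation:
After op 1 paint(1,2,B):
KKKKKK
KKBKKK
KRRRRK
KRRRRK
KKYKKK
KKKKKK
After op 2 fill(1,3,R) [26 cells changed]:
RRRRRR
RRBRRR
RRRRRR
RRRRRR
RRYRRR
RRRRRR
After op 3 paint(4,1,W):
RRRRRR
RRBRRR
RRRRRR
RRRRRR
RWYRRR
RRRRRR
After op 4 fill(4,5,Y) [33 cells changed]:
YYYYYY
YYBYYY
YYYYYY
YYYYYY
YWYYYY
YYYYYY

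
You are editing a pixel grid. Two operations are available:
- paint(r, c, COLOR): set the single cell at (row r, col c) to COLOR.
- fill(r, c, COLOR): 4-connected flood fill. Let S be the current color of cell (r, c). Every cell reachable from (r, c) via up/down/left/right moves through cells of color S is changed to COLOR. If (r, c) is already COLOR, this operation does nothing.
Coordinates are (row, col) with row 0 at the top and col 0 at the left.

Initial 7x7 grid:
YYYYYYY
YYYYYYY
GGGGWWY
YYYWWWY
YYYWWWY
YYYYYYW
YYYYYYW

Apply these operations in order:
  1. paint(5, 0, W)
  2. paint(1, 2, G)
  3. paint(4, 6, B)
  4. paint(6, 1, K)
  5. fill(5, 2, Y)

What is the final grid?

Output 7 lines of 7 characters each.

Answer: YYYYYYY
YYGYYYY
GGGGWWY
YYYWWWY
YYYWWWB
WYYYYYW
YKYYYYW

Derivation:
After op 1 paint(5,0,W):
YYYYYYY
YYYYYYY
GGGGWWY
YYYWWWY
YYYWWWY
WYYYYYW
YYYYYYW
After op 2 paint(1,2,G):
YYYYYYY
YYGYYYY
GGGGWWY
YYYWWWY
YYYWWWY
WYYYYYW
YYYYYYW
After op 3 paint(4,6,B):
YYYYYYY
YYGYYYY
GGGGWWY
YYYWWWY
YYYWWWB
WYYYYYW
YYYYYYW
After op 4 paint(6,1,K):
YYYYYYY
YYGYYYY
GGGGWWY
YYYWWWY
YYYWWWB
WYYYYYW
YKYYYYW
After op 5 fill(5,2,Y) [0 cells changed]:
YYYYYYY
YYGYYYY
GGGGWWY
YYYWWWY
YYYWWWB
WYYYYYW
YKYYYYW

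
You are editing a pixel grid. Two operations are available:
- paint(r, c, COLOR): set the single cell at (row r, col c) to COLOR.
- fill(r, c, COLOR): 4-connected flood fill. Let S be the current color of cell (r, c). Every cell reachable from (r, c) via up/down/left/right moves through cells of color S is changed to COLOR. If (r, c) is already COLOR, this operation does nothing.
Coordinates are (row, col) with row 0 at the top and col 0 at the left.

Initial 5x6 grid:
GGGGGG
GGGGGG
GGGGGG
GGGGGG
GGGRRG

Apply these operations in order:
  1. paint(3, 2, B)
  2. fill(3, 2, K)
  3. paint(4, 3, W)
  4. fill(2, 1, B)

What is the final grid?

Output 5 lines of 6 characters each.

After op 1 paint(3,2,B):
GGGGGG
GGGGGG
GGGGGG
GGBGGG
GGGRRG
After op 2 fill(3,2,K) [1 cells changed]:
GGGGGG
GGGGGG
GGGGGG
GGKGGG
GGGRRG
After op 3 paint(4,3,W):
GGGGGG
GGGGGG
GGGGGG
GGKGGG
GGGWRG
After op 4 fill(2,1,B) [27 cells changed]:
BBBBBB
BBBBBB
BBBBBB
BBKBBB
BBBWRB

Answer: BBBBBB
BBBBBB
BBBBBB
BBKBBB
BBBWRB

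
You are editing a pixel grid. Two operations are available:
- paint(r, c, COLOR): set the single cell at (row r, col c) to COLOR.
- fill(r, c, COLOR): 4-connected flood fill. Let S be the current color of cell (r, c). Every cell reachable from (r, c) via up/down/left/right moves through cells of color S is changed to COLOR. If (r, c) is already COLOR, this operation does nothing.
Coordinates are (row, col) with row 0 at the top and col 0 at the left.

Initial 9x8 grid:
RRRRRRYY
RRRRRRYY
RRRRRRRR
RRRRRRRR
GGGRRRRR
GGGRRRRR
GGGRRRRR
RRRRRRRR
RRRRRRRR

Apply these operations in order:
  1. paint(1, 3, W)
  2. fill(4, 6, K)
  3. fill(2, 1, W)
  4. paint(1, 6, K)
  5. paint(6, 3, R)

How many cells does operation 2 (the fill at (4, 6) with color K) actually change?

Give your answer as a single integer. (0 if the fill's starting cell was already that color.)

After op 1 paint(1,3,W):
RRRRRRYY
RRRWRRYY
RRRRRRRR
RRRRRRRR
GGGRRRRR
GGGRRRRR
GGGRRRRR
RRRRRRRR
RRRRRRRR
After op 2 fill(4,6,K) [58 cells changed]:
KKKKKKYY
KKKWKKYY
KKKKKKKK
KKKKKKKK
GGGKKKKK
GGGKKKKK
GGGKKKKK
KKKKKKKK
KKKKKKKK

Answer: 58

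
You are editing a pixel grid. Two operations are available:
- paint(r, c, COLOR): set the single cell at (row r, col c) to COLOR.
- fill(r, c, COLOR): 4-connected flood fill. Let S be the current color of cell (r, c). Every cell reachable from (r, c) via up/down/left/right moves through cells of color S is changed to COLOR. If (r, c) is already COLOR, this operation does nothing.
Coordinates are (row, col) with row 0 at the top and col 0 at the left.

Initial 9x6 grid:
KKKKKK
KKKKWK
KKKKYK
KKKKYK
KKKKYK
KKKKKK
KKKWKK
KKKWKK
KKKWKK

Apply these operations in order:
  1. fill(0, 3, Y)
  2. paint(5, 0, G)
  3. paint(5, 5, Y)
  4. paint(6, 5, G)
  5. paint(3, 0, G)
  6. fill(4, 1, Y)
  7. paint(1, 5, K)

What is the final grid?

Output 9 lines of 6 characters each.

Answer: YYYYYY
YYYYWK
YYYYYY
GYYYYY
YYYYYY
GYYYYY
YYYWYG
YYYWYY
YYYWYY

Derivation:
After op 1 fill(0,3,Y) [47 cells changed]:
YYYYYY
YYYYWY
YYYYYY
YYYYYY
YYYYYY
YYYYYY
YYYWYY
YYYWYY
YYYWYY
After op 2 paint(5,0,G):
YYYYYY
YYYYWY
YYYYYY
YYYYYY
YYYYYY
GYYYYY
YYYWYY
YYYWYY
YYYWYY
After op 3 paint(5,5,Y):
YYYYYY
YYYYWY
YYYYYY
YYYYYY
YYYYYY
GYYYYY
YYYWYY
YYYWYY
YYYWYY
After op 4 paint(6,5,G):
YYYYYY
YYYYWY
YYYYYY
YYYYYY
YYYYYY
GYYYYY
YYYWYG
YYYWYY
YYYWYY
After op 5 paint(3,0,G):
YYYYYY
YYYYWY
YYYYYY
GYYYYY
YYYYYY
GYYYYY
YYYWYG
YYYWYY
YYYWYY
After op 6 fill(4,1,Y) [0 cells changed]:
YYYYYY
YYYYWY
YYYYYY
GYYYYY
YYYYYY
GYYYYY
YYYWYG
YYYWYY
YYYWYY
After op 7 paint(1,5,K):
YYYYYY
YYYYWK
YYYYYY
GYYYYY
YYYYYY
GYYYYY
YYYWYG
YYYWYY
YYYWYY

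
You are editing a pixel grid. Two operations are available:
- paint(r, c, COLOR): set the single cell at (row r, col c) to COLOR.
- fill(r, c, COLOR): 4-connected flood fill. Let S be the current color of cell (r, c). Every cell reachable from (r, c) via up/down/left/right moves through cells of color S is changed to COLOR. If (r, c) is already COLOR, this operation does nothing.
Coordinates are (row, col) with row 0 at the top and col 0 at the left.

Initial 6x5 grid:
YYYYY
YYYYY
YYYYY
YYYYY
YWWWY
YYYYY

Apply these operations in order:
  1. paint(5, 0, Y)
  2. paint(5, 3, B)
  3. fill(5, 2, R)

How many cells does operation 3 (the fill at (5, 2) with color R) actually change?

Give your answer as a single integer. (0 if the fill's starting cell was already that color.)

After op 1 paint(5,0,Y):
YYYYY
YYYYY
YYYYY
YYYYY
YWWWY
YYYYY
After op 2 paint(5,3,B):
YYYYY
YYYYY
YYYYY
YYYYY
YWWWY
YYYBY
After op 3 fill(5,2,R) [26 cells changed]:
RRRRR
RRRRR
RRRRR
RRRRR
RWWWR
RRRBR

Answer: 26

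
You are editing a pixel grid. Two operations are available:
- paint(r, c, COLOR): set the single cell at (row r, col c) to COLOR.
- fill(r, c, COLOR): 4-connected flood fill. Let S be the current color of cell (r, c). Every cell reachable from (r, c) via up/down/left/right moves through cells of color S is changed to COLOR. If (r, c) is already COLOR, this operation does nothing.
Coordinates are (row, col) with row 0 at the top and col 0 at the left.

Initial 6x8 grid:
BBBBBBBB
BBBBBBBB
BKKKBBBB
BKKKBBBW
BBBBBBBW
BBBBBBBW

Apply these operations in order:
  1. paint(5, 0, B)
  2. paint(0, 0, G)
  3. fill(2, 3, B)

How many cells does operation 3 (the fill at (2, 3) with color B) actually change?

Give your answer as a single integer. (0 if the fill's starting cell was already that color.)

Answer: 6

Derivation:
After op 1 paint(5,0,B):
BBBBBBBB
BBBBBBBB
BKKKBBBB
BKKKBBBW
BBBBBBBW
BBBBBBBW
After op 2 paint(0,0,G):
GBBBBBBB
BBBBBBBB
BKKKBBBB
BKKKBBBW
BBBBBBBW
BBBBBBBW
After op 3 fill(2,3,B) [6 cells changed]:
GBBBBBBB
BBBBBBBB
BBBBBBBB
BBBBBBBW
BBBBBBBW
BBBBBBBW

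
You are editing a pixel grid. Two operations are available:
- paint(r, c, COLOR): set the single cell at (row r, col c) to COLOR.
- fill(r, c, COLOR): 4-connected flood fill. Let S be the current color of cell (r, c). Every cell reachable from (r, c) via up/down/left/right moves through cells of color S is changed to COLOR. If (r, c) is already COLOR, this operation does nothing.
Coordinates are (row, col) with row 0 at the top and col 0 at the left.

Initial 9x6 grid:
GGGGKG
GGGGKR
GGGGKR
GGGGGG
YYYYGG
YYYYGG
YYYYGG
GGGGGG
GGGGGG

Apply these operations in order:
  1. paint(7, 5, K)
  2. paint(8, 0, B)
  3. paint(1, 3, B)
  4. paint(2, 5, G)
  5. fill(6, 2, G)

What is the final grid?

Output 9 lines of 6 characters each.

Answer: GGGGKG
GGGBKR
GGGGKG
GGGGGG
GGGGGG
GGGGGG
GGGGGG
GGGGGK
BGGGGG

Derivation:
After op 1 paint(7,5,K):
GGGGKG
GGGGKR
GGGGKR
GGGGGG
YYYYGG
YYYYGG
YYYYGG
GGGGGK
GGGGGG
After op 2 paint(8,0,B):
GGGGKG
GGGGKR
GGGGKR
GGGGGG
YYYYGG
YYYYGG
YYYYGG
GGGGGK
BGGGGG
After op 3 paint(1,3,B):
GGGGKG
GGGBKR
GGGGKR
GGGGGG
YYYYGG
YYYYGG
YYYYGG
GGGGGK
BGGGGG
After op 4 paint(2,5,G):
GGGGKG
GGGBKR
GGGGKG
GGGGGG
YYYYGG
YYYYGG
YYYYGG
GGGGGK
BGGGGG
After op 5 fill(6,2,G) [12 cells changed]:
GGGGKG
GGGBKR
GGGGKG
GGGGGG
GGGGGG
GGGGGG
GGGGGG
GGGGGK
BGGGGG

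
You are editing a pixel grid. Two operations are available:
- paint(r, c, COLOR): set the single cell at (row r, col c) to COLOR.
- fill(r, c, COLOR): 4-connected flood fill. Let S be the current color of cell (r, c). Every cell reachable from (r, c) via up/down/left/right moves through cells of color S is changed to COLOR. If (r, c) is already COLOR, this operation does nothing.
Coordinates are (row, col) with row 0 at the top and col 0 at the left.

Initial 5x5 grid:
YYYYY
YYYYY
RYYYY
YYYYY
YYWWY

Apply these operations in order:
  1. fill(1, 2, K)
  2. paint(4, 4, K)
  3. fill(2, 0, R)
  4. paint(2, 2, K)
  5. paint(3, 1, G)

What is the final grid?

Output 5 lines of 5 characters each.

Answer: KKKKK
KKKKK
RKKKK
KGKKK
KKWWK

Derivation:
After op 1 fill(1,2,K) [22 cells changed]:
KKKKK
KKKKK
RKKKK
KKKKK
KKWWK
After op 2 paint(4,4,K):
KKKKK
KKKKK
RKKKK
KKKKK
KKWWK
After op 3 fill(2,0,R) [0 cells changed]:
KKKKK
KKKKK
RKKKK
KKKKK
KKWWK
After op 4 paint(2,2,K):
KKKKK
KKKKK
RKKKK
KKKKK
KKWWK
After op 5 paint(3,1,G):
KKKKK
KKKKK
RKKKK
KGKKK
KKWWK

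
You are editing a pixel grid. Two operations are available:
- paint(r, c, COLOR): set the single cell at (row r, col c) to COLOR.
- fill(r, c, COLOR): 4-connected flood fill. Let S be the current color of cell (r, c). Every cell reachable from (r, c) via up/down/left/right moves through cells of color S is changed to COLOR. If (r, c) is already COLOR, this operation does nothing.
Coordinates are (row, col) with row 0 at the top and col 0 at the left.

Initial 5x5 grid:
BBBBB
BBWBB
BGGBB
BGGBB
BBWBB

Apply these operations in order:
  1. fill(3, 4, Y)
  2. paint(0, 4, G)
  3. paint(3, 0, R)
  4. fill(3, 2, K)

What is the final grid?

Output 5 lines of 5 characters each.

Answer: YYYYG
YYWYY
YKKYY
RKKYY
YYWYY

Derivation:
After op 1 fill(3,4,Y) [19 cells changed]:
YYYYY
YYWYY
YGGYY
YGGYY
YYWYY
After op 2 paint(0,4,G):
YYYYG
YYWYY
YGGYY
YGGYY
YYWYY
After op 3 paint(3,0,R):
YYYYG
YYWYY
YGGYY
RGGYY
YYWYY
After op 4 fill(3,2,K) [4 cells changed]:
YYYYG
YYWYY
YKKYY
RKKYY
YYWYY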